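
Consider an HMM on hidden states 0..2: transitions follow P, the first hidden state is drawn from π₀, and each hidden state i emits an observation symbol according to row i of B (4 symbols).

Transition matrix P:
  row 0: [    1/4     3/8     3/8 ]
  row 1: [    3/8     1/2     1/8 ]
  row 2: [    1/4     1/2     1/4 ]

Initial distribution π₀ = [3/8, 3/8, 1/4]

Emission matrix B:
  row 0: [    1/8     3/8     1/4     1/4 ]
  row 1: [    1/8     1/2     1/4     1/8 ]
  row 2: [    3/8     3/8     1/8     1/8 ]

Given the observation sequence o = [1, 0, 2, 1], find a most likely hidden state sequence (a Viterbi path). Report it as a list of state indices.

path = [0, 2, 1, 1]

t=0: δ = [1.406e-01, 1.875e-01, 9.375e-02]  (obs o_0=1)
t=1: δ = [8.789e-03, 1.172e-02, 1.978e-02]  ψ = [1, 1, 0]  (obs o_1=0)
t=2: δ = [1.236e-03, 2.472e-03, 6.180e-04]  ψ = [2, 2, 2]  (obs o_2=2)
t=3: δ = [3.476e-04, 6.180e-04, 1.738e-04]  ψ = [1, 1, 0]  (obs o_3=1)
backtrack: best end state = 1; path = [0, 2, 1, 1]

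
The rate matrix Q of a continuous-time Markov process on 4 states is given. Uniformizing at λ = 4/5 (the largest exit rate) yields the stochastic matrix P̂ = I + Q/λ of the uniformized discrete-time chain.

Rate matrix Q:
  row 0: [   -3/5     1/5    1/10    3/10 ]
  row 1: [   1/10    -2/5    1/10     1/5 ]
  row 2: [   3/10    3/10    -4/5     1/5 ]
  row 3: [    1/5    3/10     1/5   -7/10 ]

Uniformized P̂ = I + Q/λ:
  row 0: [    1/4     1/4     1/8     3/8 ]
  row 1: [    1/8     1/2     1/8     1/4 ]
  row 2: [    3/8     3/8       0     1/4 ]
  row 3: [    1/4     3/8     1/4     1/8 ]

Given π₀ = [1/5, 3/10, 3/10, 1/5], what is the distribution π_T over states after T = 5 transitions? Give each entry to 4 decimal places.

t=0: π = [0.2000, 0.3000, 0.3000, 0.2000]
t=1: π = [0.2500, 0.3875, 0.1125, 0.2500]
t=2: π = [0.2156, 0.3922, 0.1422, 0.2500]
t=3: π = [0.2188, 0.3971, 0.1385, 0.2457]
t=4: π = [0.2177, 0.3973, 0.1384, 0.2466]
t=5: π = [0.2176, 0.3975, 0.1385, 0.2464]

π = [0.2176, 0.3975, 0.1385, 0.2464]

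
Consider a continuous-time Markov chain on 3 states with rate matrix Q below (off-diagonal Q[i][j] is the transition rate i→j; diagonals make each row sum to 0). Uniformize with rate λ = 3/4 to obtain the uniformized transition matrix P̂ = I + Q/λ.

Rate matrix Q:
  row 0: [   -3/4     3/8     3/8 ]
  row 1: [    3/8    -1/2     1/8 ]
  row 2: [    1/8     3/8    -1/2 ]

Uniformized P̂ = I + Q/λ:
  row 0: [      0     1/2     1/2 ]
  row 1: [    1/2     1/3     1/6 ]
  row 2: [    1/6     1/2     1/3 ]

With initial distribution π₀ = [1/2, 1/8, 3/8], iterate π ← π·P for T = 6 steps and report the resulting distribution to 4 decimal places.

π = [0.2654, 0.4286, 0.3060]

t=0: π = [0.5000, 0.1250, 0.3750]
t=1: π = [0.1250, 0.4792, 0.3958]
t=2: π = [0.3056, 0.4201, 0.2743]
t=3: π = [0.2558, 0.4300, 0.3142]
t=4: π = [0.2674, 0.4283, 0.3043]
t=5: π = [0.2649, 0.4286, 0.3065]
t=6: π = [0.2654, 0.4286, 0.3060]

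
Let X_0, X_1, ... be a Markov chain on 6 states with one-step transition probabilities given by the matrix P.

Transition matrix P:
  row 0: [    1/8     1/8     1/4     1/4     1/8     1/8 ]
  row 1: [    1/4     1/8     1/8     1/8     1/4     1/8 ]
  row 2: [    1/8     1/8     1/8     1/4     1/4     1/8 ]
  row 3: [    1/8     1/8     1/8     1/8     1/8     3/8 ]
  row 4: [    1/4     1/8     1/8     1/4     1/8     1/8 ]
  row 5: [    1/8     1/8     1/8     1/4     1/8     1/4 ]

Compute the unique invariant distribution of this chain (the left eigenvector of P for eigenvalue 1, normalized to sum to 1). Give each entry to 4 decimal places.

Balance equations π_j = Σ_i π_i·P[i][j]:
  π_0 = 1/8·π_0 + 1/4·π_1 + 1/8·π_2 + 1/8·π_3 + 1/4·π_4 + 1/8·π_5
  π_1 = 1/8·π_0 + 1/8·π_1 + 1/8·π_2 + 1/8·π_3 + 1/8·π_4 + 1/8·π_5
  π_2 = 1/4·π_0 + 1/8·π_1 + 1/8·π_2 + 1/8·π_3 + 1/8·π_4 + 1/8·π_5
  π_3 = 1/4·π_0 + 1/8·π_1 + 1/4·π_2 + 1/8·π_3 + 1/4·π_4 + 1/4·π_5
  π_4 = 1/8·π_0 + 1/4·π_1 + 1/4·π_2 + 1/8·π_3 + 1/8·π_4 + 1/8·π_5
  normalize: π_0 + π_1 + π_2 + π_3 + π_4 + π_5 = 1
Solving the linear system gives exactly π = [82/511, 1/8, 593/4088, 5/24, 649/4088, 17/84].

π = [0.1605, 0.1250, 0.1451, 0.2083, 0.1588, 0.2024]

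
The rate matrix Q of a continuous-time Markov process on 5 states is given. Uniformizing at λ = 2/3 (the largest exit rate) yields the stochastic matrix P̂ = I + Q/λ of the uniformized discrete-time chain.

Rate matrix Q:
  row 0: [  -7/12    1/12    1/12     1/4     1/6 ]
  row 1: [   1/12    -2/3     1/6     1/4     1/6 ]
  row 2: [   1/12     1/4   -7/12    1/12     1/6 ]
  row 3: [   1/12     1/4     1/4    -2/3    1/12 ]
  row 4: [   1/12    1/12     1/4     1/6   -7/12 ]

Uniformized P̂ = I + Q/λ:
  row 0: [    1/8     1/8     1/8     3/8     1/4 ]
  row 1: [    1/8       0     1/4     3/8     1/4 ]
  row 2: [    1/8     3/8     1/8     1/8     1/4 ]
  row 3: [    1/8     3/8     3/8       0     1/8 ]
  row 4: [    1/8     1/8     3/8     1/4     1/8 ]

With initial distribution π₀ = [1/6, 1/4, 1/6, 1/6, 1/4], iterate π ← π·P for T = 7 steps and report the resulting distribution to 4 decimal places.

t=0: π = [0.1667, 0.2500, 0.1667, 0.1667, 0.2500]
t=1: π = [0.1250, 0.1771, 0.2604, 0.2396, 0.1979]
t=2: π = [0.1250, 0.2279, 0.2565, 0.1953, 0.1953]
t=3: π = [0.1250, 0.2095, 0.2511, 0.2132, 0.2012]
t=4: π = [0.1250, 0.2149, 0.2548, 0.2071, 0.1982]
t=5: π = [0.1250, 0.2136, 0.2532, 0.2089, 0.1993]
t=6: π = [0.1250, 0.2138, 0.2538, 0.2085, 0.1990]
t=7: π = [0.1250, 0.2138, 0.2536, 0.2085, 0.1991]

π = [0.1250, 0.2138, 0.2536, 0.2085, 0.1991]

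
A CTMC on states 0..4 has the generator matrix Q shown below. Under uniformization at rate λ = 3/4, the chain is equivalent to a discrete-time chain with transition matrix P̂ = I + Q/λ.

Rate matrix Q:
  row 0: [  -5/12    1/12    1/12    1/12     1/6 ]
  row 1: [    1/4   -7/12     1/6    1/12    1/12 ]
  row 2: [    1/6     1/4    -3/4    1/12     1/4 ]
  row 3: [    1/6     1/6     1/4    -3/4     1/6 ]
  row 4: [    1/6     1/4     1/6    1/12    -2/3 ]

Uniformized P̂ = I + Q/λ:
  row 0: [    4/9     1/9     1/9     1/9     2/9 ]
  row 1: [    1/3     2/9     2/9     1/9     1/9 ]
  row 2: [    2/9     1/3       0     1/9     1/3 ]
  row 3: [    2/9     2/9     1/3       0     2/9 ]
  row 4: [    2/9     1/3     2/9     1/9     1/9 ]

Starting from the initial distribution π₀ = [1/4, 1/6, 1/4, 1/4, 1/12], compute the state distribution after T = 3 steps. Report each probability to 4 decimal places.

t=0: π = [0.2500, 0.1667, 0.2500, 0.2500, 0.0833]
t=1: π = [0.2963, 0.2315, 0.1667, 0.0833, 0.2222]
t=2: π = [0.3138, 0.2325, 0.1615, 0.1019, 0.1903]
t=3: π = [0.3178, 0.2265, 0.1628, 0.0998, 0.1932]

π = [0.3178, 0.2265, 0.1628, 0.0998, 0.1932]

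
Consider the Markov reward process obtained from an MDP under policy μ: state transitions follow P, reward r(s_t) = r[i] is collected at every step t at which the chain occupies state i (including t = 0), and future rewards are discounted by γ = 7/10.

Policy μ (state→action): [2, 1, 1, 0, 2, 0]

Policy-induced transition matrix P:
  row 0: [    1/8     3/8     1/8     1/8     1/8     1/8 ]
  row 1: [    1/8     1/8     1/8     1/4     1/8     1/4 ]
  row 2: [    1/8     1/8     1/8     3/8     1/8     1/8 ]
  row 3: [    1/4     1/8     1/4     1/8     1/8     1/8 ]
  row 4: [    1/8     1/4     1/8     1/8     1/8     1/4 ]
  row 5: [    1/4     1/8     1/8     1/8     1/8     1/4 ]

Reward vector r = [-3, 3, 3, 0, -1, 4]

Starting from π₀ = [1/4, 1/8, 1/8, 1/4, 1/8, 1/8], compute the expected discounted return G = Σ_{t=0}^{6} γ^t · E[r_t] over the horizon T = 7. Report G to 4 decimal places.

t=0: π = [0.2500, 0.1250, 0.1250, 0.2500, 0.1250, 0.1250], E[r] = 0.3750, γ^t·E[r] = 0.375000, running G = 0.375000
t=1: π = [0.1719, 0.2031, 0.1563, 0.1719, 0.1250, 0.1719], E[r] = 1.1250, γ^t·E[r] = 0.787500, running G = 1.162500
t=2: π = [0.1680, 0.1836, 0.1465, 0.1895, 0.1250, 0.1875], E[r] = 1.1113, γ^t·E[r] = 0.544551, running G = 1.707051
t=3: π = [0.1721, 0.1826, 0.1487, 0.1846, 0.1250, 0.1870], E[r] = 1.1006, γ^t·E[r] = 0.377501, running G = 2.084552
t=4: π = [0.1714, 0.1837, 0.1481, 0.1850, 0.1250, 0.1868], E[r] = 1.1031, γ^t·E[r] = 0.264866, running G = 2.349418
t=5: π = [0.1715, 0.1835, 0.1481, 0.1850, 0.1250, 0.1869], E[r] = 1.1031, γ^t·E[r] = 0.185405, running G = 2.534823
t=6: π = [0.1715, 0.1835, 0.1481, 0.1850, 0.1250, 0.1869], E[r] = 1.1031, γ^t·E[r] = 0.129778, running G = 2.664601

G = 2.6646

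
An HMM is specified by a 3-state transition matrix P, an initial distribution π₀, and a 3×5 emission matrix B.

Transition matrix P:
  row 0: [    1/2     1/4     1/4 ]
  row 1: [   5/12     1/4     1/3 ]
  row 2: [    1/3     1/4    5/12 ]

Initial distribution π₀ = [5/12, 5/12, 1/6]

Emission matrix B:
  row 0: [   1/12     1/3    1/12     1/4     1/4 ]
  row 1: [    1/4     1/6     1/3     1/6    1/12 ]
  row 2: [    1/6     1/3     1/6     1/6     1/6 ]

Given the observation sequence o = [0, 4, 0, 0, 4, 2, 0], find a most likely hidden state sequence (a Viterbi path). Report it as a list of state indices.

path = [1, 0, 1, 1, 0, 1, 1]

t=0: δ = [3.472e-02, 1.042e-01, 2.778e-02]  (obs o_0=0)
t=1: δ = [1.085e-02, 2.170e-03, 5.787e-03]  ψ = [1, 1, 1]  (obs o_1=4)
t=2: δ = [4.521e-04, 6.782e-04, 4.521e-04]  ψ = [0, 0, 0]  (obs o_2=0)
t=3: δ = [2.355e-05, 4.239e-05, 3.768e-05]  ψ = [1, 1, 1]  (obs o_3=0)
t=4: δ = [4.415e-06, 8.830e-07, 2.616e-06]  ψ = [1, 1, 2]  (obs o_4=4)
t=5: δ = [1.840e-07, 3.679e-07, 1.840e-07]  ψ = [0, 0, 0]  (obs o_5=2)
t=6: δ = [1.278e-08, 2.300e-08, 2.044e-08]  ψ = [1, 1, 1]  (obs o_6=0)
backtrack: best end state = 1; path = [1, 0, 1, 1, 0, 1, 1]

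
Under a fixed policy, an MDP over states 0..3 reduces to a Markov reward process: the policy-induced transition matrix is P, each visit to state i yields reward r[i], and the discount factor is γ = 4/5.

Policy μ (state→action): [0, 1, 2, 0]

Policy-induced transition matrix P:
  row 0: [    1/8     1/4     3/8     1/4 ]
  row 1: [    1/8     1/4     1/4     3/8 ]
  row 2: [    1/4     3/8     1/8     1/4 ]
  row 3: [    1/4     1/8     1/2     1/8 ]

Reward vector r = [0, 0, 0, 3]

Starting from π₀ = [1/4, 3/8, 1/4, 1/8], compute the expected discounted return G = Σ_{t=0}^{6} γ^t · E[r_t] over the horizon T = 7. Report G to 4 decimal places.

t=0: π = [0.2500, 0.3750, 0.2500, 0.1250], E[r] = 0.3750, γ^t·E[r] = 0.375000, running G = 0.375000
t=1: π = [0.1719, 0.2656, 0.2813, 0.2813], E[r] = 0.8438, γ^t·E[r] = 0.675000, running G = 1.050000
t=2: π = [0.1953, 0.2500, 0.3066, 0.2480], E[r] = 0.7441, γ^t·E[r] = 0.476250, running G = 1.526250
t=3: π = [0.1943, 0.2573, 0.2981, 0.2502], E[r] = 0.7507, γ^t·E[r] = 0.384375, running G = 1.910625
t=4: π = [0.1935, 0.2560, 0.2996, 0.2509], E[r] = 0.7527, γ^t·E[r] = 0.308288, running G = 2.218913
t=5: π = [0.1938, 0.2561, 0.2995, 0.2506], E[r] = 0.7519, γ^t·E[r] = 0.246386, running G = 2.465299
t=6: π = [0.1938, 0.2561, 0.2995, 0.2507], E[r] = 0.7520, γ^t·E[r] = 0.197144, running G = 2.662443

G = 2.6624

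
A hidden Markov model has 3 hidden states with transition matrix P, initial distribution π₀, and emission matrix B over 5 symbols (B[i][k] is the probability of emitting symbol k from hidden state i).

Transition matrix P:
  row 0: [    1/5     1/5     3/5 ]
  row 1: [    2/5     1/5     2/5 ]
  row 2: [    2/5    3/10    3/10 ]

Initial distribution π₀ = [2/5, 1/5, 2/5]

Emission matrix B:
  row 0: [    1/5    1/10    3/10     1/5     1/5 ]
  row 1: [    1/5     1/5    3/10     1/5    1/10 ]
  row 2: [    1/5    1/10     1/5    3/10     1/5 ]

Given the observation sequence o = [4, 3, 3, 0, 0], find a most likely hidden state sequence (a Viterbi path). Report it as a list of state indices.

t=0: δ = [8.000e-02, 2.000e-02, 8.000e-02]  (obs o_0=4)
t=1: δ = [6.400e-03, 4.800e-03, 1.440e-02]  ψ = [2, 2, 0]  (obs o_1=3)
t=2: δ = [1.152e-03, 8.640e-04, 1.296e-03]  ψ = [2, 2, 2]  (obs o_2=3)
t=3: δ = [1.037e-04, 7.776e-05, 1.382e-04]  ψ = [2, 2, 0]  (obs o_3=0)
t=4: δ = [1.106e-05, 8.294e-06, 1.244e-05]  ψ = [2, 2, 0]  (obs o_4=0)
backtrack: best end state = 2; path = [0, 2, 2, 0, 2]

path = [0, 2, 2, 0, 2]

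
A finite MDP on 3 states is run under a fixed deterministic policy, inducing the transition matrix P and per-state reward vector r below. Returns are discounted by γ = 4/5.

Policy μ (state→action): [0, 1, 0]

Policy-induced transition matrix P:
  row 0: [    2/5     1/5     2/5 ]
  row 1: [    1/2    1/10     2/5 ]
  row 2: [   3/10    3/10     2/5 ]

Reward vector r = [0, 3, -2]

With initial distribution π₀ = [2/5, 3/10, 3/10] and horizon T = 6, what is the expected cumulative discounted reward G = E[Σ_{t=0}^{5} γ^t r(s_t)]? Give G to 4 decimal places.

G = -0.1316

t=0: π = [0.4000, 0.3000, 0.3000], E[r] = 0.3000, γ^t·E[r] = 0.300000, running G = 0.300000
t=1: π = [0.4000, 0.2000, 0.4000], E[r] = -0.2000, γ^t·E[r] = -0.160000, running G = 0.140000
t=2: π = [0.3800, 0.2200, 0.4000], E[r] = -0.1400, γ^t·E[r] = -0.089600, running G = 0.050400
t=3: π = [0.3820, 0.2180, 0.4000], E[r] = -0.1460, γ^t·E[r] = -0.074752, running G = -0.024352
t=4: π = [0.3818, 0.2182, 0.4000], E[r] = -0.1454, γ^t·E[r] = -0.059556, running G = -0.083908
t=5: π = [0.3818, 0.2182, 0.4000], E[r] = -0.1455, γ^t·E[r] = -0.047664, running G = -0.131572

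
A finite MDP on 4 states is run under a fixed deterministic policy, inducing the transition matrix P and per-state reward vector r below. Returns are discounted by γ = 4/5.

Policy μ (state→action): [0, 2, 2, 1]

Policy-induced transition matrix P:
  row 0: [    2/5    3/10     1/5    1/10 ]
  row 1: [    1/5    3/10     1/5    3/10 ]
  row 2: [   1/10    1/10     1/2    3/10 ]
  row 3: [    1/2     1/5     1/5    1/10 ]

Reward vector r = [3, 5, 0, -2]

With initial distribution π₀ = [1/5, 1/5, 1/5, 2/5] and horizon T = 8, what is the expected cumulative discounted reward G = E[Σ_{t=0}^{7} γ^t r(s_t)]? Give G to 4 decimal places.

t=0: π = [0.2000, 0.2000, 0.2000, 0.4000], E[r] = 0.8000, γ^t·E[r] = 0.800000, running G = 0.800000
t=1: π = [0.3400, 0.2200, 0.2600, 0.1800], E[r] = 1.7600, γ^t·E[r] = 1.408000, running G = 2.208000
t=2: π = [0.2960, 0.2300, 0.2780, 0.1960], E[r] = 1.6460, γ^t·E[r] = 1.053440, running G = 3.261440
t=3: π = [0.2902, 0.2248, 0.2834, 0.2016], E[r] = 1.5914, γ^t·E[r] = 0.814797, running G = 4.076237
t=4: π = [0.2902, 0.2232, 0.2850, 0.2016], E[r] = 1.5831, γ^t·E[r] = 0.648421, running G = 4.724658
t=5: π = [0.2900, 0.2228, 0.2855, 0.2016], E[r] = 1.5810, γ^t·E[r] = 0.518051, running G = 5.242709
t=6: π = [0.2899, 0.2227, 0.2857, 0.2017], E[r] = 1.5802, γ^t·E[r] = 0.414234, running G = 5.656943
t=7: π = [0.2899, 0.2227, 0.2857, 0.2017], E[r] = 1.5799, γ^t·E[r] = 0.331336, running G = 5.988279

G = 5.9883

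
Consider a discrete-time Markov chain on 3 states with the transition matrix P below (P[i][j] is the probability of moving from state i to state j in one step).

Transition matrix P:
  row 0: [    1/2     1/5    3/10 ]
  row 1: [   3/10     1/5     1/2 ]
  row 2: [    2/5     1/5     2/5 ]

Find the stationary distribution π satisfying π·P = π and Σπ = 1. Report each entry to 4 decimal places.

Balance equations π_j = Σ_i π_i·P[i][j]:
  π_0 = 1/2·π_0 + 3/10·π_1 + 2/5·π_2
  π_1 = 1/5·π_0 + 1/5·π_1 + 1/5·π_2
  normalize: π_0 + π_1 + π_2 = 1
Solving the linear system gives exactly π = [19/45, 1/5, 17/45].

π = [0.4222, 0.2000, 0.3778]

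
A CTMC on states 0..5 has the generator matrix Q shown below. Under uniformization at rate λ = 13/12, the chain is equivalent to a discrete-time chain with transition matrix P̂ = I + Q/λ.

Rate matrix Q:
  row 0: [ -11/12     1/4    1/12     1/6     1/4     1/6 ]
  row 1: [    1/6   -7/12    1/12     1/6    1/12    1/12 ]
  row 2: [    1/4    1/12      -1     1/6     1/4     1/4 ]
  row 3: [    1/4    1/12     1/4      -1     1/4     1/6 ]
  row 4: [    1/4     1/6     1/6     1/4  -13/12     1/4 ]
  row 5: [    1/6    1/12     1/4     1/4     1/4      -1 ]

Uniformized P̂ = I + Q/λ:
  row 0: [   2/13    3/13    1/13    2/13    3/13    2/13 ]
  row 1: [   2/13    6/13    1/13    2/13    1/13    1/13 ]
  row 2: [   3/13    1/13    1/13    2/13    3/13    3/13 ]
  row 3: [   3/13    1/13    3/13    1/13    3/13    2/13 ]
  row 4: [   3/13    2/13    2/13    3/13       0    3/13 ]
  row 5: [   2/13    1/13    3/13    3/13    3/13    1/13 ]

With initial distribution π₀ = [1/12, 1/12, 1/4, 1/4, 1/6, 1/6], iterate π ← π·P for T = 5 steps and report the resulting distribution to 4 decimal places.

π = [0.1899, 0.1921, 0.1383, 0.1654, 0.1636, 0.1508]

t=0: π = [0.0833, 0.0833, 0.2500, 0.2500, 0.1667, 0.1667]
t=1: π = [0.2051, 0.1346, 0.1538, 0.1603, 0.1795, 0.1667]
t=2: π = [0.1918, 0.1741, 0.1410, 0.1681, 0.1686, 0.1563]
t=3: π = [0.1906, 0.1864, 0.1398, 0.1659, 0.1651, 0.1523]
t=4: π = [0.1901, 0.1906, 0.1386, 0.1655, 0.1640, 0.1513]
t=5: π = [0.1899, 0.1921, 0.1383, 0.1654, 0.1636, 0.1508]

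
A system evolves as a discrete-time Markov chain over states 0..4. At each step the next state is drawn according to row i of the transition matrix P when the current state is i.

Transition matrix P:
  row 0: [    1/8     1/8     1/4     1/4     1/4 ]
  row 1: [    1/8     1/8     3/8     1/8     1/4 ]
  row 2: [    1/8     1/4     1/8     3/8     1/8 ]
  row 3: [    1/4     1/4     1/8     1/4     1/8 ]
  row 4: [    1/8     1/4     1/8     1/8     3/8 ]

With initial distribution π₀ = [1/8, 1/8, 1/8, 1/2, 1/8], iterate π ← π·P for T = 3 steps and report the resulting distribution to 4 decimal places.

t=0: π = [0.1250, 0.1250, 0.1250, 0.5000, 0.1250]
t=1: π = [0.1875, 0.2188, 0.1719, 0.2344, 0.1875]
t=2: π = [0.1543, 0.1992, 0.2031, 0.2207, 0.2227]
t=3: π = [0.1526, 0.2058, 0.1941, 0.2227, 0.2249]

π = [0.1526, 0.2058, 0.1941, 0.2227, 0.2249]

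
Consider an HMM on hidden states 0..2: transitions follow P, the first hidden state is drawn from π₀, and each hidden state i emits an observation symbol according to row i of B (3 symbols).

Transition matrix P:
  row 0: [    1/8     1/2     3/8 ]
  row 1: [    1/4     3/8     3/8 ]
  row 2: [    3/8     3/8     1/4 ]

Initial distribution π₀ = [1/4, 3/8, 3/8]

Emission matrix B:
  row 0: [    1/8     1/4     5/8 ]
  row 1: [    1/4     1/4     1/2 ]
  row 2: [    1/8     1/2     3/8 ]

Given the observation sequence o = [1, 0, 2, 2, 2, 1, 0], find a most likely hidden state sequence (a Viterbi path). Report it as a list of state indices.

path = [2, 1, 2, 0, 1, 2, 1]

t=0: δ = [6.250e-02, 9.375e-02, 1.875e-01]  (obs o_0=1)
t=1: δ = [8.789e-03, 1.758e-02, 5.859e-03]  ψ = [2, 2, 2]  (obs o_1=0)
t=2: δ = [2.747e-03, 3.296e-03, 2.472e-03]  ψ = [1, 1, 1]  (obs o_2=2)
t=3: δ = [5.794e-04, 6.866e-04, 4.635e-04]  ψ = [2, 0, 1]  (obs o_3=2)
t=4: δ = [1.086e-04, 1.448e-04, 9.656e-05]  ψ = [2, 0, 1]  (obs o_4=2)
t=5: δ = [9.052e-06, 1.358e-05, 2.716e-05]  ψ = [1, 0, 1]  (obs o_5=1)
t=6: δ = [1.273e-06, 2.546e-06, 8.487e-07]  ψ = [2, 2, 2]  (obs o_6=0)
backtrack: best end state = 1; path = [2, 1, 2, 0, 1, 2, 1]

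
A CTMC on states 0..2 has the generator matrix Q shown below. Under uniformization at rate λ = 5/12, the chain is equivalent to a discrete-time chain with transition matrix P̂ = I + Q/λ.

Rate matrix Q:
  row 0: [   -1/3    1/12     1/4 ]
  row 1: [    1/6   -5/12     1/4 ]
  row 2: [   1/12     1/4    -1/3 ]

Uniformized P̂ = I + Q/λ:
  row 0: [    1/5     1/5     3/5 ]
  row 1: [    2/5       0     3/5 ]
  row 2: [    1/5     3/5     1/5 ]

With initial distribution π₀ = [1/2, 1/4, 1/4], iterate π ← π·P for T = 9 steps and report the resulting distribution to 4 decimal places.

t=0: π = [0.5000, 0.2500, 0.2500]
t=1: π = [0.2500, 0.2500, 0.5000]
t=2: π = [0.2500, 0.3500, 0.4000]
t=3: π = [0.2700, 0.2900, 0.4400]
t=4: π = [0.2580, 0.3180, 0.4240]
t=5: π = [0.2636, 0.3060, 0.4304]
t=6: π = [0.2612, 0.3110, 0.4278]
t=7: π = [0.2622, 0.3089, 0.4289]
t=8: π = [0.2618, 0.3098, 0.4285]
t=9: π = [0.2620, 0.3094, 0.4286]

π = [0.2620, 0.3094, 0.4286]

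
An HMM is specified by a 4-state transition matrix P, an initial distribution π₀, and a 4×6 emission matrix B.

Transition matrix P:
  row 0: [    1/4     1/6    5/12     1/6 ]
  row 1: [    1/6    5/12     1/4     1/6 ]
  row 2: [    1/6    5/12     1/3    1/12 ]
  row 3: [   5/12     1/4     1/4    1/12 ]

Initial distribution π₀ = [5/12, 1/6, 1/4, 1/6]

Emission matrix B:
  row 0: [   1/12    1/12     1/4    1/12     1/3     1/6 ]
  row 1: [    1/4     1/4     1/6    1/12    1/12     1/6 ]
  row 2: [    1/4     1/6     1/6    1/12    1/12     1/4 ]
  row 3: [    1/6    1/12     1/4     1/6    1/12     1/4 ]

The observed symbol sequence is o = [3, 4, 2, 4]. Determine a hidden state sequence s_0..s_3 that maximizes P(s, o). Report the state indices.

path = [3, 0, 3, 0]

t=0: δ = [3.472e-02, 1.389e-02, 2.083e-02, 2.778e-02]  (obs o_0=3)
t=1: δ = [3.858e-03, 7.234e-04, 1.206e-03, 4.823e-04]  ψ = [3, 2, 0, 0]  (obs o_1=4)
t=2: δ = [2.411e-04, 1.072e-04, 2.679e-04, 1.608e-04]  ψ = [0, 0, 0, 0]  (obs o_2=2)
t=3: δ = [2.233e-05, 9.303e-06, 8.372e-06, 3.349e-06]  ψ = [3, 2, 0, 0]  (obs o_3=4)
backtrack: best end state = 0; path = [3, 0, 3, 0]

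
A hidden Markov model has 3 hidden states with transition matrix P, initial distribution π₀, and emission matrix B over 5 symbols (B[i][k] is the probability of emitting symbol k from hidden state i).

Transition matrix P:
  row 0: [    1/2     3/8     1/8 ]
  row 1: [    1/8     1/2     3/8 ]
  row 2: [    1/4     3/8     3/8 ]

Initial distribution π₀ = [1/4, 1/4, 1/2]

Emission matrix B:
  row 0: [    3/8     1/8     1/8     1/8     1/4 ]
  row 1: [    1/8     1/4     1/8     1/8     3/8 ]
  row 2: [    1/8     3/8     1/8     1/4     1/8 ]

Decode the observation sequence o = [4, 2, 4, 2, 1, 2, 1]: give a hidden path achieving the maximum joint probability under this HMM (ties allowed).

t=0: δ = [6.250e-02, 9.375e-02, 6.250e-02]  (obs o_0=4)
t=1: δ = [3.906e-03, 5.859e-03, 4.395e-03]  ψ = [0, 1, 1]  (obs o_1=2)
t=2: δ = [4.883e-04, 1.099e-03, 2.747e-04]  ψ = [0, 1, 1]  (obs o_2=4)
t=3: δ = [3.052e-05, 6.866e-05, 5.150e-05]  ψ = [0, 1, 1]  (obs o_3=2)
t=4: δ = [1.907e-06, 8.583e-06, 9.656e-06]  ψ = [0, 1, 1]  (obs o_4=1)
t=5: δ = [3.017e-07, 5.364e-07, 4.526e-07]  ψ = [2, 1, 2]  (obs o_5=2)
t=6: δ = [1.886e-08, 6.706e-08, 7.544e-08]  ψ = [0, 1, 1]  (obs o_6=1)
backtrack: best end state = 2; path = [1, 1, 1, 1, 1, 1, 2]

path = [1, 1, 1, 1, 1, 1, 2]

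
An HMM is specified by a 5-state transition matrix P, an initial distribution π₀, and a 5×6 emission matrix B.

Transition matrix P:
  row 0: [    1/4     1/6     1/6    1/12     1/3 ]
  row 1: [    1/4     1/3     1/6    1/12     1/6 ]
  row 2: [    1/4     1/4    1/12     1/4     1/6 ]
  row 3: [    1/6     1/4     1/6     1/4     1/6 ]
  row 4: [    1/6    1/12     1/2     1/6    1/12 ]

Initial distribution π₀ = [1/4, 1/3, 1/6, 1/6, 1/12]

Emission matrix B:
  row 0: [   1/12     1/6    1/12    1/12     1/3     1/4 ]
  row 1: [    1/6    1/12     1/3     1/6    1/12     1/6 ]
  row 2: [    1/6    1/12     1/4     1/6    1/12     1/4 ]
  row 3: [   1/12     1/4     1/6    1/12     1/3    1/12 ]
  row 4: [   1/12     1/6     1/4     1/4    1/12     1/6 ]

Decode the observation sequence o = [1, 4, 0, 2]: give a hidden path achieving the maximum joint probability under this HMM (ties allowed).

path = [3, 3, 1, 1]

t=0: δ = [4.167e-02, 2.778e-02, 1.389e-02, 4.167e-02, 1.389e-02]  (obs o_0=1)
t=1: δ = [3.472e-03, 8.681e-04, 5.787e-04, 3.472e-03, 1.157e-03]  ψ = [0, 3, 0, 3, 0]  (obs o_1=4)
t=2: δ = [7.234e-05, 1.447e-04, 9.645e-05, 7.234e-05, 9.645e-05]  ψ = [0, 3, 0, 3, 0]  (obs o_2=0)
t=3: δ = [3.014e-06, 1.608e-05, 1.206e-05, 4.019e-06, 6.028e-06]  ψ = [1, 1, 4, 2, 0]  (obs o_3=2)
backtrack: best end state = 1; path = [3, 3, 1, 1]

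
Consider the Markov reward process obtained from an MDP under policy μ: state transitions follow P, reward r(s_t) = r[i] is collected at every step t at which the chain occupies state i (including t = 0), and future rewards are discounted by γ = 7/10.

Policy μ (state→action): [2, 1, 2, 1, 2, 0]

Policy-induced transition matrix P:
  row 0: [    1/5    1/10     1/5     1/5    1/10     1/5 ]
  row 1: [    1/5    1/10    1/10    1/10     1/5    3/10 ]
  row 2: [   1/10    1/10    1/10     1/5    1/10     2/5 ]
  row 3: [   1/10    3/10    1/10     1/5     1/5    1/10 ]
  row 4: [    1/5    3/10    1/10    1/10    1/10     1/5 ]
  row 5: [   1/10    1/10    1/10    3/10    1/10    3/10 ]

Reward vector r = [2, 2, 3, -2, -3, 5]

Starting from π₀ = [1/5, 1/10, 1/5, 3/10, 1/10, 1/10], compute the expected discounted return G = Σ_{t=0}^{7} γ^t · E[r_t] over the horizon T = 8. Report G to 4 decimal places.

t=0: π = [0.2000, 0.1000, 0.2000, 0.3000, 0.1000, 0.1000], E[r] = 0.8000, γ^t·E[r] = 0.800000, running G = 0.800000
t=1: π = [0.1400, 0.1800, 0.1200, 0.1900, 0.1400, 0.2300], E[r] = 1.3500, γ^t·E[r] = 0.945000, running G = 1.745000
t=2: π = [0.1460, 0.1660, 0.1140, 0.1910, 0.1370, 0.2460], E[r] = 1.4030, γ^t·E[r] = 0.687470, running G = 2.432470
t=3: π = [0.1449, 0.1656, 0.1146, 0.1943, 0.1357, 0.2449], E[r] = 1.3936, γ^t·E[r] = 0.478005, running G = 2.910475
t=4: π = [0.1446, 0.1660, 0.1145, 0.1944, 0.1360, 0.2445], E[r] = 1.3907, γ^t·E[r] = 0.333912, running G = 3.244387
t=5: π = [0.1447, 0.1661, 0.1145, 0.1943, 0.1360, 0.2445], E[r] = 1.3908, γ^t·E[r] = 0.233753, running G = 3.478140
t=6: π = [0.1447, 0.1661, 0.1145, 0.1942, 0.1360, 0.2445], E[r] = 1.3909, γ^t·E[r] = 0.163640, running G = 3.641780
t=7: π = [0.1447, 0.1661, 0.1145, 0.1942, 0.1360, 0.2445], E[r] = 1.3909, γ^t·E[r] = 0.114549, running G = 3.756329

G = 3.7563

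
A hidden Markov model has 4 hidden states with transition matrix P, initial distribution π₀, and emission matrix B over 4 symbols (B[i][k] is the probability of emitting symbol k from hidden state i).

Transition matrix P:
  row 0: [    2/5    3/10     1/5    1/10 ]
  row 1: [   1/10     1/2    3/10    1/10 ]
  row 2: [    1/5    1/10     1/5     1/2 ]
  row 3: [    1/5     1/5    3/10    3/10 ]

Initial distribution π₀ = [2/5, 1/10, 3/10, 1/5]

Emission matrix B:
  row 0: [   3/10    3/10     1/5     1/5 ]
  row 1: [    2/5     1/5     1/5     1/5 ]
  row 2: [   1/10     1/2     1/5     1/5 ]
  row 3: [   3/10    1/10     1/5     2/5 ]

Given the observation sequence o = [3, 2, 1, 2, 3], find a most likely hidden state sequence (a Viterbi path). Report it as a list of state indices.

t=0: δ = [8.000e-02, 2.000e-02, 6.000e-02, 8.000e-02]  (obs o_0=3)
t=1: δ = [6.400e-03, 4.800e-03, 4.800e-03, 6.000e-03]  ψ = [0, 0, 3, 2]  (obs o_1=2)
t=2: δ = [7.680e-04, 4.800e-04, 9.000e-04, 2.400e-04]  ψ = [0, 1, 3, 2]  (obs o_2=1)
t=3: δ = [6.144e-05, 4.800e-05, 3.600e-05, 9.000e-05]  ψ = [0, 1, 2, 2]  (obs o_3=2)
t=4: δ = [4.915e-06, 4.800e-06, 5.400e-06, 1.080e-05]  ψ = [0, 1, 3, 3]  (obs o_4=3)
backtrack: best end state = 3; path = [2, 3, 2, 3, 3]

path = [2, 3, 2, 3, 3]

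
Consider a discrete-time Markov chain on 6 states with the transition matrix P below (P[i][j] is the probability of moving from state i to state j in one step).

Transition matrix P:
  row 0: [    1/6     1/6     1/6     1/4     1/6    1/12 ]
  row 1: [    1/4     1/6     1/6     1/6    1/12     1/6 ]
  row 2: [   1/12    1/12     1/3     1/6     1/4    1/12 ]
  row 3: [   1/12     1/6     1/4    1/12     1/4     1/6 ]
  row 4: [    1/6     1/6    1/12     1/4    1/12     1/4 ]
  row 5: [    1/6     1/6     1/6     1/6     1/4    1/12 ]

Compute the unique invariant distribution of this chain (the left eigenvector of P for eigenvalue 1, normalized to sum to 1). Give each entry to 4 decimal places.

π = [0.1476, 0.1500, 0.1997, 0.1792, 0.1823, 0.1412]

Balance equations π_j = Σ_i π_i·P[i][j]:
  π_0 = 1/6·π_0 + 1/4·π_1 + 1/12·π_2 + 1/12·π_3 + 1/6·π_4 + 1/6·π_5
  π_1 = 1/6·π_0 + 1/6·π_1 + 1/12·π_2 + 1/6·π_3 + 1/6·π_4 + 1/6·π_5
  π_2 = 1/6·π_0 + 1/6·π_1 + 1/3·π_2 + 1/4·π_3 + 1/12·π_4 + 1/6·π_5
  π_3 = 1/4·π_0 + 1/6·π_1 + 1/6·π_2 + 1/12·π_3 + 1/4·π_4 + 1/6·π_5
  π_4 = 1/6·π_0 + 1/12·π_1 + 1/4·π_2 + 1/4·π_3 + 1/12·π_4 + 1/4·π_5
  normalize: π_0 + π_1 + π_2 + π_3 + π_4 + π_5 = 1
Solving the linear system gives exactly π = [9751/66067, 39647/264268, 13193/66067, 47363/264268, 48179/264268, 37303/264268].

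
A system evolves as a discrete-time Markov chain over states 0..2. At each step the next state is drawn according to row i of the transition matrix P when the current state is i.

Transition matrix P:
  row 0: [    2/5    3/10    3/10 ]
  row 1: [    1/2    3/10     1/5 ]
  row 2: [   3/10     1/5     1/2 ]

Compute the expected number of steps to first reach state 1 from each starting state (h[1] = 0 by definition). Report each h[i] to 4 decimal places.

First-step conditioning: h[1] = 0; for i ≠ 1, h[i] = 1 + Σ_k P[i][k]·h[k].
  h[0] = 1 + 2/5·h[0] + 3/10·h[2]
  h[2] = 1 + 3/10·h[0] + 1/2·h[2]
Solving the 2×2 linear system over states ≠ 1 gives exactly h = [80/21, 0, 30/7] (h[1] = 0 is the target).

h = [3.8095, 0.0000, 4.2857]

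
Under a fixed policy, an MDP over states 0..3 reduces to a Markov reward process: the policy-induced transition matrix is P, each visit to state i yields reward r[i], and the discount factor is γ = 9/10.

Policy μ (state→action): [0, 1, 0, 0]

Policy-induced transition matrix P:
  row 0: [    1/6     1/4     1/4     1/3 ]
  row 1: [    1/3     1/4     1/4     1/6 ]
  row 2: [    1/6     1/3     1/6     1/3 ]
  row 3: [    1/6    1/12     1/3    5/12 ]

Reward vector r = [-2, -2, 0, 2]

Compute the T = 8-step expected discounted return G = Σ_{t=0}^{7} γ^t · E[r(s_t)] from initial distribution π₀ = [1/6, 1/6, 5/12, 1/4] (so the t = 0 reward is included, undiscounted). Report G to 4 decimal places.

t=0: π = [0.1667, 0.1667, 0.4167, 0.2500], E[r] = -0.1667, γ^t·E[r] = -0.166667, running G = -0.166667
t=1: π = [0.1944, 0.2431, 0.2361, 0.3264], E[r] = -0.2222, γ^t·E[r] = -0.200000, running G = -0.366667
t=2: π = [0.2072, 0.2153, 0.2575, 0.3200], E[r] = -0.2049, γ^t·E[r] = -0.165938, running G = -0.532604
t=3: π = [0.2025, 0.2181, 0.2552, 0.3241], E[r] = -0.1931, γ^t·E[r] = -0.140766, running G = -0.673370
t=4: π = [0.2030, 0.2172, 0.2557, 0.3240], E[r] = -0.1926, γ^t·E[r] = -0.126336, running G = -0.799706
t=5: π = [0.2029, 0.2173, 0.2557, 0.3241], E[r] = -0.1921, γ^t·E[r] = -0.113449, running G = -0.913155
t=6: π = [0.2029, 0.2173, 0.2557, 0.3241], E[r] = -0.1921, γ^t·E[r] = -0.102087, running G = -1.015242
t=7: π = [0.2029, 0.2173, 0.2557, 0.3241], E[r] = -0.1921, γ^t·E[r] = -0.091871, running G = -1.107112

G = -1.1071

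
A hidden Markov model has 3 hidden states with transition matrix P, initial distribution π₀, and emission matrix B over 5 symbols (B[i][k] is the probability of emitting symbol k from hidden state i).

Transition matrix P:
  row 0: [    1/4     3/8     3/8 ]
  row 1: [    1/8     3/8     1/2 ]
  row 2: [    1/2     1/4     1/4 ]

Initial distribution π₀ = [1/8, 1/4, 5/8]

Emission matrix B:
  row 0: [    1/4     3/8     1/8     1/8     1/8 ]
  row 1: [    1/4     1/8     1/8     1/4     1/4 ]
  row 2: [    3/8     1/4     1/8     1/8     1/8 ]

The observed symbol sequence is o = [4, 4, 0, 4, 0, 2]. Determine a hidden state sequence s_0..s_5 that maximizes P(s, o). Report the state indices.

path = [1, 1, 2, 1, 2, 0]

t=0: δ = [1.562e-02, 6.250e-02, 7.812e-02]  (obs o_0=4)
t=1: δ = [4.883e-03, 5.859e-03, 3.906e-03]  ψ = [2, 1, 1]  (obs o_1=4)
t=2: δ = [4.883e-04, 5.493e-04, 1.099e-03]  ψ = [2, 1, 1]  (obs o_2=0)
t=3: δ = [6.866e-05, 6.866e-05, 3.433e-05]  ψ = [2, 2, 1]  (obs o_3=4)
t=4: δ = [4.292e-06, 6.437e-06, 1.287e-05]  ψ = [0, 0, 1]  (obs o_4=0)
t=5: δ = [8.047e-07, 4.023e-07, 4.023e-07]  ψ = [2, 2, 1]  (obs o_5=2)
backtrack: best end state = 0; path = [1, 1, 2, 1, 2, 0]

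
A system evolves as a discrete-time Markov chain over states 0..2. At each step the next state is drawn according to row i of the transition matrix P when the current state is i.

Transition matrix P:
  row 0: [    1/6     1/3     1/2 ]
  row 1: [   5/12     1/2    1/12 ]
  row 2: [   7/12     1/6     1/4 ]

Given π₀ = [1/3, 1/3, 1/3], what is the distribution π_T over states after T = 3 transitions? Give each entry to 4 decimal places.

t=0: π = [0.3333, 0.3333, 0.3333]
t=1: π = [0.3889, 0.3333, 0.2778]
t=2: π = [0.3657, 0.3426, 0.2917]
t=3: π = [0.3738, 0.3418, 0.2843]

π = [0.3738, 0.3418, 0.2843]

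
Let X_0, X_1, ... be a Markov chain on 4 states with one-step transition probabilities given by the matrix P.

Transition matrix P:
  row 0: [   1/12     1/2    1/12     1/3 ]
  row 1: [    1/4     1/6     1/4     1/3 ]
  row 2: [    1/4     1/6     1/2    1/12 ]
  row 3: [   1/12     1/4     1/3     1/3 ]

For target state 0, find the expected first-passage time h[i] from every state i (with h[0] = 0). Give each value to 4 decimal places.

h = [0.0000, 4.7742, 4.5161, 5.5484]

First-step conditioning: h[0] = 0; for i ≠ 0, h[i] = 1 + Σ_k P[i][k]·h[k].
  h[1] = 1 + 1/6·h[1] + 1/4·h[2] + 1/3·h[3]
  h[2] = 1 + 1/6·h[1] + 1/2·h[2] + 1/12·h[3]
  h[3] = 1 + 1/4·h[1] + 1/3·h[2] + 1/3·h[3]
Solving the 3×3 linear system over states ≠ 0 gives exactly h = [0, 148/31, 140/31, 172/31] (h[0] = 0 is the target).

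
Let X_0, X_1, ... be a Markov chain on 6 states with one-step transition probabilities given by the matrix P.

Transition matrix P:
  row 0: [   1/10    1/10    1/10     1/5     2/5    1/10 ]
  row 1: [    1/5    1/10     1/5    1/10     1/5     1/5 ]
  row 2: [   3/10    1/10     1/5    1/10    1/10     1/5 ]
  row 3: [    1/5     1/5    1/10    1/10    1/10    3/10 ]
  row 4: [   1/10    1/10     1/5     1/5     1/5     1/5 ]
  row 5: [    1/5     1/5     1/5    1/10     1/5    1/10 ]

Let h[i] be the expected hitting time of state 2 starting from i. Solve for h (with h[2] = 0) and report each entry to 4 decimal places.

First-step conditioning: h[2] = 0; for i ≠ 2, h[i] = 1 + Σ_k P[i][k]·h[k].
  h[0] = 1 + 1/10·h[0] + 1/10·h[1] + 1/5·h[3] + 2/5·h[4] + 1/10·h[5]
  h[1] = 1 + 1/5·h[0] + 1/10·h[1] + 1/10·h[3] + 1/5·h[4] + 1/5·h[5]
  h[3] = 1 + 1/5·h[0] + 1/5·h[1] + 1/10·h[3] + 1/10·h[4] + 3/10·h[5]
  h[4] = 1 + 1/10·h[0] + 1/10·h[1] + 1/5·h[3] + 1/5·h[4] + 1/5·h[5]
  h[5] = 1 + 1/5·h[0] + 1/5·h[1] + 1/10·h[3] + 1/5·h[4] + 1/10·h[5]
Solving the 5×5 linear system over states ≠ 2 gives exactly h = [110/17, 100/17, 0, 110/17, 100/17, 100/17] (h[2] = 0 is the target).

h = [6.4706, 5.8824, 0.0000, 6.4706, 5.8824, 5.8824]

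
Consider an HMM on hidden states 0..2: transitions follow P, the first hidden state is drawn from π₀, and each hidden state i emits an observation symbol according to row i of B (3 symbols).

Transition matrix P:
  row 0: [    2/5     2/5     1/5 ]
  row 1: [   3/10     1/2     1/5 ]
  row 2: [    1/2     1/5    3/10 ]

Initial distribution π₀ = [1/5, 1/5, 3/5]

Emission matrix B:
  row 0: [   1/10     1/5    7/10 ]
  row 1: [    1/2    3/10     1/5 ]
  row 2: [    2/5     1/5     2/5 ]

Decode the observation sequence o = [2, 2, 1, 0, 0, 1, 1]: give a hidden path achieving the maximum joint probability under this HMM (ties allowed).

path = [2, 0, 1, 1, 1, 1, 1]

t=0: δ = [1.400e-01, 4.000e-02, 2.400e-01]  (obs o_0=2)
t=1: δ = [8.400e-02, 1.120e-02, 2.880e-02]  ψ = [2, 0, 2]  (obs o_1=2)
t=2: δ = [6.720e-03, 1.008e-02, 3.360e-03]  ψ = [0, 0, 0]  (obs o_2=1)
t=3: δ = [3.024e-04, 2.520e-03, 8.064e-04]  ψ = [1, 1, 1]  (obs o_3=0)
t=4: δ = [7.560e-05, 6.300e-04, 2.016e-04]  ψ = [1, 1, 1]  (obs o_4=0)
t=5: δ = [3.780e-05, 9.450e-05, 2.520e-05]  ψ = [1, 1, 1]  (obs o_5=1)
t=6: δ = [5.670e-06, 1.418e-05, 3.780e-06]  ψ = [1, 1, 1]  (obs o_6=1)
backtrack: best end state = 1; path = [2, 0, 1, 1, 1, 1, 1]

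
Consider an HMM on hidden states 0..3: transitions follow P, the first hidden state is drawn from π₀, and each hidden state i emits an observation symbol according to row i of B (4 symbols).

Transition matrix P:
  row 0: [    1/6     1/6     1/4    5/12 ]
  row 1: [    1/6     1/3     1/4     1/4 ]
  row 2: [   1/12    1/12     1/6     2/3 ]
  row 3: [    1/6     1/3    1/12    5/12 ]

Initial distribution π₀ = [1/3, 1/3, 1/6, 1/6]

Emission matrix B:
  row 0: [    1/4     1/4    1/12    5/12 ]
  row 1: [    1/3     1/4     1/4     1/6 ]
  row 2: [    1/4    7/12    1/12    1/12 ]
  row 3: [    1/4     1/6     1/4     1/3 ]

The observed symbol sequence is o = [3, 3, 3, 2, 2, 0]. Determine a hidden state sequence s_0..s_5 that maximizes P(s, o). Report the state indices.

path = [0, 3, 3, 3, 3, 1]

t=0: δ = [1.389e-01, 5.556e-02, 1.389e-02, 5.556e-02]  (obs o_0=3)
t=1: δ = [9.645e-03, 3.858e-03, 2.894e-03, 1.929e-02]  ψ = [0, 0, 0, 0]  (obs o_1=3)
t=2: δ = [1.340e-03, 1.072e-03, 2.009e-04, 2.679e-03]  ψ = [3, 3, 0, 3]  (obs o_2=3)
t=3: δ = [3.721e-05, 2.233e-04, 2.791e-05, 2.791e-04]  ψ = [3, 3, 0, 3]  (obs o_3=2)
t=4: δ = [3.876e-06, 2.326e-05, 4.651e-06, 2.907e-05]  ψ = [3, 3, 1, 3]  (obs o_4=2)
t=5: δ = [1.211e-06, 3.230e-06, 1.454e-06, 3.028e-06]  ψ = [3, 3, 1, 3]  (obs o_5=0)
backtrack: best end state = 1; path = [0, 3, 3, 3, 3, 1]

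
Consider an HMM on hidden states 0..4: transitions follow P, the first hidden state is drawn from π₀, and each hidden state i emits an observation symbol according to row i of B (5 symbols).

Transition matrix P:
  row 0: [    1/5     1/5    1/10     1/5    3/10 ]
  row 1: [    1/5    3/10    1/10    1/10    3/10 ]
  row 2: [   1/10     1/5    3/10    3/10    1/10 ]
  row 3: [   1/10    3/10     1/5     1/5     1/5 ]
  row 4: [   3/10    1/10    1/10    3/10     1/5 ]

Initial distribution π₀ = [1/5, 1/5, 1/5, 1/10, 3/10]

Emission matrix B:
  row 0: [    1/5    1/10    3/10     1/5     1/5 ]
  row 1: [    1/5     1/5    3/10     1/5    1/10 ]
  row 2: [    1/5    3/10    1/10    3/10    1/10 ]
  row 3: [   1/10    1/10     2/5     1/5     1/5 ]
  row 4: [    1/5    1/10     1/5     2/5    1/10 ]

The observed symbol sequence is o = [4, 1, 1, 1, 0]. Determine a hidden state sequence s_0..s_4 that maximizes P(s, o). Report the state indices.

path = [2, 2, 2, 2, 2]

t=0: δ = [4.000e-02, 2.000e-02, 2.000e-02, 2.000e-02, 3.000e-02]  (obs o_0=4)
t=1: δ = [9.000e-04, 1.600e-03, 1.800e-03, 9.000e-04, 1.200e-03]  ψ = [4, 0, 2, 4, 0]  (obs o_1=1)
t=2: δ = [3.600e-05, 9.600e-05, 1.620e-04, 5.400e-05, 4.800e-05]  ψ = [4, 1, 2, 2, 1]  (obs o_2=1)
t=3: δ = [1.920e-06, 6.480e-06, 1.458e-05, 4.860e-06, 2.880e-06]  ψ = [1, 2, 2, 2, 1]  (obs o_3=1)
t=4: δ = [2.916e-07, 5.832e-07, 8.748e-07, 4.374e-07, 3.888e-07]  ψ = [2, 2, 2, 2, 1]  (obs o_4=0)
backtrack: best end state = 2; path = [2, 2, 2, 2, 2]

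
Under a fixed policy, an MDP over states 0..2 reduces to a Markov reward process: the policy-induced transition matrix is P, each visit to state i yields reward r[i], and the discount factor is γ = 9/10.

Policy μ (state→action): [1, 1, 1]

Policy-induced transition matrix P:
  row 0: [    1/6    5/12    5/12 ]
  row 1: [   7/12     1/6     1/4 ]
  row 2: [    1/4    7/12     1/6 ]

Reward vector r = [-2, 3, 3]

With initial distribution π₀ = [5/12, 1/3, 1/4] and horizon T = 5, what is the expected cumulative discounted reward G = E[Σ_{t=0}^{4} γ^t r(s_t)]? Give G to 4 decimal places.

t=0: π = [0.4167, 0.3333, 0.2500], E[r] = 0.9167, γ^t·E[r] = 0.916667, running G = 0.916667
t=1: π = [0.3264, 0.3750, 0.2986], E[r] = 1.3681, γ^t·E[r] = 1.231250, running G = 2.147917
t=2: π = [0.3478, 0.3727, 0.2795], E[r] = 1.2610, γ^t·E[r] = 1.021406, running G = 3.169323
t=3: π = [0.3452, 0.3701, 0.2847], E[r] = 1.2738, γ^t·E[r] = 0.928582, running G = 4.097905
t=4: π = [0.3446, 0.3716, 0.2838], E[r] = 1.2771, γ^t·E[r] = 0.837873, running G = 4.935778

G = 4.9358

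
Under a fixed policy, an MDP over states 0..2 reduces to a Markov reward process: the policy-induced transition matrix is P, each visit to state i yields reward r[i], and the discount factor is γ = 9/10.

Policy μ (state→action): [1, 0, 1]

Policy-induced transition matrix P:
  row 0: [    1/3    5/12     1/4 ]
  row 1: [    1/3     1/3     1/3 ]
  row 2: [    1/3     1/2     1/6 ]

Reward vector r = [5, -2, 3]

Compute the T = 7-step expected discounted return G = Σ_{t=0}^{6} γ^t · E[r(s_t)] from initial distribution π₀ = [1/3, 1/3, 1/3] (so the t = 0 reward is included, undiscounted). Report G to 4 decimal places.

G = 8.8814

t=0: π = [0.3333, 0.3333, 0.3333], E[r] = 2.0000, γ^t·E[r] = 2.000000, running G = 2.000000
t=1: π = [0.3333, 0.4167, 0.2500], E[r] = 1.5833, γ^t·E[r] = 1.425000, running G = 3.425000
t=2: π = [0.3333, 0.4028, 0.2639], E[r] = 1.6528, γ^t·E[r] = 1.338750, running G = 4.763750
t=3: π = [0.3333, 0.4051, 0.2616], E[r] = 1.6412, γ^t·E[r] = 1.196438, running G = 5.960188
t=4: π = [0.3333, 0.4047, 0.2620], E[r] = 1.6431, γ^t·E[r] = 1.078059, running G = 7.038247
t=5: π = [0.3333, 0.4048, 0.2619], E[r] = 1.6428, γ^t·E[r] = 0.970064, running G = 8.008310
t=6: π = [0.3333, 0.4048, 0.2619], E[r] = 1.6429, γ^t·E[r] = 0.873086, running G = 8.881396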